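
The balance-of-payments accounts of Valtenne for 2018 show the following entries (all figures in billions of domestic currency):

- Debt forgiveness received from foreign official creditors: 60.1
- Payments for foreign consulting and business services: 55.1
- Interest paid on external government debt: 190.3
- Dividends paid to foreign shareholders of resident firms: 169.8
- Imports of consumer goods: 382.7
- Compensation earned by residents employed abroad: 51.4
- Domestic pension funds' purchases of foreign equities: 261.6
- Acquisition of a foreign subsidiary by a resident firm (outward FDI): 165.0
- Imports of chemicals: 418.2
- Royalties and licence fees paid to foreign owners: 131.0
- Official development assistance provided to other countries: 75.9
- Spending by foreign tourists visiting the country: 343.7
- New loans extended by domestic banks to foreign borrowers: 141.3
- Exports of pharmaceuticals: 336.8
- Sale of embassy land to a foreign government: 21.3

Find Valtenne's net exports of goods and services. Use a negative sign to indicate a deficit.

Goods: -382.7 + 336.8 - 418.2 = -464.1
Services: -55.1 + 343.7 - 131.0 = 157.6
Trade balance = -464.1 + 157.6 = -306.5
(Excluded from the trade balance — capital account: debt forgiveness received from foreign official creditors 60.1, sale of embassy land to a foreign government 21.3; primary income: interest paid on external government debt 190.3, dividends paid to foreign shareholders of resident firms 169.8, compensation earned by residents employed abroad 51.4; financial account: domestic pension funds' purchases of foreign equities 261.6, acquisition of a foreign subsidiary by a resident firm (outward FDI) 165.0, new loans extended by domestic banks to foreign borrowers 141.3; secondary income: official development assistance provided to other countries 75.9.)

-306.5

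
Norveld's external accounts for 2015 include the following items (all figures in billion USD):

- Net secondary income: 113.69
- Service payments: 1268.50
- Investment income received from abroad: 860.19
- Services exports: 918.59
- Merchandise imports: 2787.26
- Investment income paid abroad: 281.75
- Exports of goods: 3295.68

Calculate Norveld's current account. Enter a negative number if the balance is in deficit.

Goods balance = 3295.68 - 2787.26 = 508.42
Services balance = 918.59 - 1268.50 = -349.91
Trade balance (goods + services) = 508.42 + (-349.91) = 158.51
Net primary income = 860.19 - 281.75 = 578.44
Net secondary income = 113.69
Current account = 158.51 + 578.44 + 113.69 = 850.64

850.64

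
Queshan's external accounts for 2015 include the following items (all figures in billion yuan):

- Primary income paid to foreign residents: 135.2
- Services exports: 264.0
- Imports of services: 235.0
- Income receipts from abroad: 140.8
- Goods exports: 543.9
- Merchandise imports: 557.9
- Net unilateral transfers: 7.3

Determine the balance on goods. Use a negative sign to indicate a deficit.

Goods balance = 543.9 - 557.9 = -14.0

-14.0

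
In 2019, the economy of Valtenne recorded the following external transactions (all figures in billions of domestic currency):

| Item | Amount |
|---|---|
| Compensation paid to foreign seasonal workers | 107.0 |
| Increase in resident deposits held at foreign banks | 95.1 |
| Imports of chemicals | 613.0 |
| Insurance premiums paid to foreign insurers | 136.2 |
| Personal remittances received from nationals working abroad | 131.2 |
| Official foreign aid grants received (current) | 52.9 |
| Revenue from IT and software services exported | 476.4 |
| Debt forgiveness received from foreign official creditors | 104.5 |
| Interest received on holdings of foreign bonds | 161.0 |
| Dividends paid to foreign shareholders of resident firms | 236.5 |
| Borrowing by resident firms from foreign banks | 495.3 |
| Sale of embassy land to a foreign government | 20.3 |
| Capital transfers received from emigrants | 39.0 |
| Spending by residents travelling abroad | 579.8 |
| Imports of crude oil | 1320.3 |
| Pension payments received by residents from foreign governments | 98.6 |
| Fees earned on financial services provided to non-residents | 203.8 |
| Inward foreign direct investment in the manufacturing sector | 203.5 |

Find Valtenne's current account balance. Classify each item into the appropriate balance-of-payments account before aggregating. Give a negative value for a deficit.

Goods: -1320.3 - 613.0 = -1933.3
Services: -136.2 + 476.4 - 579.8 + 203.8 = -35.8
Primary income: -236.5 + 161.0 - 107.0 = -182.5
Secondary income: 131.2 + 52.9 + 98.6 = 282.7
Current account = (-1933.3) + (-35.8) + (-182.5) + 282.7 = -1868.9
(Excluded from the current account — financial account: increase in resident deposits held at foreign banks 95.1, borrowing by resident firms from foreign banks 495.3, inward foreign direct investment in the manufacturing sector 203.5; capital account: debt forgiveness received from foreign official creditors 104.5, sale of embassy land to a foreign government 20.3, capital transfers received from emigrants 39.0.)

-1868.9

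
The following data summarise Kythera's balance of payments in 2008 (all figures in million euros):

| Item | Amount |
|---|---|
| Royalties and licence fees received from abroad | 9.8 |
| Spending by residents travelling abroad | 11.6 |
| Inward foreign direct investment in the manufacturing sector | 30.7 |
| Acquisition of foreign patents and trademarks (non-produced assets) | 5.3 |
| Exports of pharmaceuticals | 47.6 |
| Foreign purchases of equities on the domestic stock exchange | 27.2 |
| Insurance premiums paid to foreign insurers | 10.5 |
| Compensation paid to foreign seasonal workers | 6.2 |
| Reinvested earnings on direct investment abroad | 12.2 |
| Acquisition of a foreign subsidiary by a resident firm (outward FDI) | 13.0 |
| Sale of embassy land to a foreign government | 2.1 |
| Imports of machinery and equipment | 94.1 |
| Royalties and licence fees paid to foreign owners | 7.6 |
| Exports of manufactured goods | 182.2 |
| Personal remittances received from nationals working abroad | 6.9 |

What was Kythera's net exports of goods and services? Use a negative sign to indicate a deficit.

Goods: 182.2 + 47.6 - 94.1 = 135.7
Services: -7.6 + 9.8 - 11.6 - 10.5 = -19.9
Trade balance = 135.7 + (-19.9) = 115.8
(Excluded from the trade balance — financial account: inward foreign direct investment in the manufacturing sector 30.7, foreign purchases of equities on the domestic stock exchange 27.2, acquisition of a foreign subsidiary by a resident firm (outward FDI) 13.0; capital account: acquisition of foreign patents and trademarks (non-produced assets) 5.3, sale of embassy land to a foreign government 2.1; primary income: compensation paid to foreign seasonal workers 6.2, reinvested earnings on direct investment abroad 12.2; secondary income: personal remittances received from nationals working abroad 6.9.)

115.8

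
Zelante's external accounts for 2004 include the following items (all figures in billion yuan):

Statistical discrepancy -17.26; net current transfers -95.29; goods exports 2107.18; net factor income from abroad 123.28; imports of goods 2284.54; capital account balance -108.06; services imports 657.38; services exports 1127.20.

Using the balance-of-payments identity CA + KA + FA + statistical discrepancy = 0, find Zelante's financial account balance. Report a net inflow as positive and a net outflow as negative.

-195.13

Goods balance = 2107.18 - 2284.54 = -177.36
Services balance = 1127.20 - 657.38 = 469.82
Trade balance (goods + services) = -177.36 + 469.82 = 292.46
Net primary income = 123.28
Net secondary income = -95.29
Current account = 292.46 + 123.28 + (-95.29) = 320.45
Financial account = -(320.45 + (-108.06) + (-17.26)) = -195.13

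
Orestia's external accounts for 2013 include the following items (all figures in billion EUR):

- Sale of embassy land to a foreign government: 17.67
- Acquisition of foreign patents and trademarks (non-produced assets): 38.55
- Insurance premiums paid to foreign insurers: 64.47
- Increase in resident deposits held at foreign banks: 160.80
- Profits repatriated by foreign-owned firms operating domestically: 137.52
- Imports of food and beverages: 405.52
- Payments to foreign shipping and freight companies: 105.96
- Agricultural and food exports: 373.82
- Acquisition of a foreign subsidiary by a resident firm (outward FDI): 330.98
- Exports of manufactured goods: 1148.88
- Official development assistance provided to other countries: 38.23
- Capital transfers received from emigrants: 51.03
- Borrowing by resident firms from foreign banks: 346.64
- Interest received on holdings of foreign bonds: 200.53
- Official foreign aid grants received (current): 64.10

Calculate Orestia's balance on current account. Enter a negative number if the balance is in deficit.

1035.63

Goods: 1148.88 + 373.82 - 405.52 = 1117.18
Services: -64.47 - 105.96 = -170.43
Primary income: -137.52 + 200.53 = 63.01
Secondary income: 64.10 - 38.23 = 25.87
Current account = 1117.18 + (-170.43) + 63.01 + 25.87 = 1035.63
(Excluded from the current account — capital account: sale of embassy land to a foreign government 17.67, acquisition of foreign patents and trademarks (non-produced assets) 38.55, capital transfers received from emigrants 51.03; financial account: increase in resident deposits held at foreign banks 160.80, acquisition of a foreign subsidiary by a resident firm (outward FDI) 330.98, borrowing by resident firms from foreign banks 346.64.)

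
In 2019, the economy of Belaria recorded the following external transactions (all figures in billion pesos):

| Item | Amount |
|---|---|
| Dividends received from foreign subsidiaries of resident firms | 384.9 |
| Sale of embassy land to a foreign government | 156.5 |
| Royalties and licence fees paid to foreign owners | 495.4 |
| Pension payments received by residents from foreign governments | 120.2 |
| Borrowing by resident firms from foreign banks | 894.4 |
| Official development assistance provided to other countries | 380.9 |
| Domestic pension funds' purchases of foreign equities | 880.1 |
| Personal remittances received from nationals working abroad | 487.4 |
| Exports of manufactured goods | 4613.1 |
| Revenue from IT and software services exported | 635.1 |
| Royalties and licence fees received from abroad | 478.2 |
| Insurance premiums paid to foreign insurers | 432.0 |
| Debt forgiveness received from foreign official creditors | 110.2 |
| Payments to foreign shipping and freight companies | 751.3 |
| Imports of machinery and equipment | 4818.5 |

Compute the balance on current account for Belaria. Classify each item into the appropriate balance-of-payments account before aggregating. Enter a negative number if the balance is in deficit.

Goods: 4613.1 - 4818.5 = -205.4
Services: 478.2 - 495.4 - 432.0 + 635.1 - 751.3 = -565.4
Primary income: 384.9
Secondary income: 487.4 - 380.9 + 120.2 = 226.7
Current account = (-205.4) + (-565.4) + 384.9 + 226.7 = -159.2
(Excluded from the current account — capital account: sale of embassy land to a foreign government 156.5, debt forgiveness received from foreign official creditors 110.2; financial account: borrowing by resident firms from foreign banks 894.4, domestic pension funds' purchases of foreign equities 880.1.)

-159.2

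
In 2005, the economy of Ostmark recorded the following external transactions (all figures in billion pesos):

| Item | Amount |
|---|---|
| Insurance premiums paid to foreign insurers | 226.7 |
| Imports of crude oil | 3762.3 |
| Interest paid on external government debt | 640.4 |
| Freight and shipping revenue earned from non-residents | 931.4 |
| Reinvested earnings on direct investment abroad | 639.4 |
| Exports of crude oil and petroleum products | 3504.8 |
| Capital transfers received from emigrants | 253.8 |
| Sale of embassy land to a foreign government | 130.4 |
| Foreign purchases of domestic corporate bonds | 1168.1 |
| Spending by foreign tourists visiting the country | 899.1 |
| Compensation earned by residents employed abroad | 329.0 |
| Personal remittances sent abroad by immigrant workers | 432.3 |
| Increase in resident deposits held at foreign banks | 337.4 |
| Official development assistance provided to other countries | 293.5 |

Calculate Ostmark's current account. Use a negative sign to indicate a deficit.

948.5

Goods: 3504.8 - 3762.3 = -257.5
Services: 931.4 - 226.7 + 899.1 = 1603.8
Primary income: 639.4 - 640.4 + 329.0 = 328.0
Secondary income: -293.5 - 432.3 = -725.8
Current account = (-257.5) + 1603.8 + 328.0 + (-725.8) = 948.5
(Excluded from the current account — capital account: capital transfers received from emigrants 253.8, sale of embassy land to a foreign government 130.4; financial account: foreign purchases of domestic corporate bonds 1168.1, increase in resident deposits held at foreign banks 337.4.)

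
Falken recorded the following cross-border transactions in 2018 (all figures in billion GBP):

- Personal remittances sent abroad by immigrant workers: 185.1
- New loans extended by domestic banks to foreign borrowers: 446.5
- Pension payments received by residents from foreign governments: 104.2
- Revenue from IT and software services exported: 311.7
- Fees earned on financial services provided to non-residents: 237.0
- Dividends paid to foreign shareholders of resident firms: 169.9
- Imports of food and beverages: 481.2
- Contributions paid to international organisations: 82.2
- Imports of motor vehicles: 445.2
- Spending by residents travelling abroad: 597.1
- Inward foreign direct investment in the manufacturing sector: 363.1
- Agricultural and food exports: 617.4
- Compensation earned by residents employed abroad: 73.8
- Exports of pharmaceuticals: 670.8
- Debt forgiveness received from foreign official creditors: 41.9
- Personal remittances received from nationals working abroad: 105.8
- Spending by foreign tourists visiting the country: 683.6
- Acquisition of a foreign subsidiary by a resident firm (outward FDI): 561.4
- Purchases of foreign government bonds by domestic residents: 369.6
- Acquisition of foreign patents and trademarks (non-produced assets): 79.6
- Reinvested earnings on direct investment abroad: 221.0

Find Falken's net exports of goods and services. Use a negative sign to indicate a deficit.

997.0

Goods: -481.2 + 617.4 - 445.2 + 670.8 = 361.8
Services: 311.7 + 237.0 + 683.6 - 597.1 = 635.2
Trade balance = 361.8 + 635.2 = 997.0
(Excluded from the trade balance — secondary income: personal remittances sent abroad by immigrant workers 185.1, pension payments received by residents from foreign governments 104.2, contributions paid to international organisations 82.2, personal remittances received from nationals working abroad 105.8; financial account: new loans extended by domestic banks to foreign borrowers 446.5, inward foreign direct investment in the manufacturing sector 363.1, acquisition of a foreign subsidiary by a resident firm (outward FDI) 561.4, purchases of foreign government bonds by domestic residents 369.6; primary income: dividends paid to foreign shareholders of resident firms 169.9, compensation earned by residents employed abroad 73.8, reinvested earnings on direct investment abroad 221.0; capital account: debt forgiveness received from foreign official creditors 41.9, acquisition of foreign patents and trademarks (non-produced assets) 79.6.)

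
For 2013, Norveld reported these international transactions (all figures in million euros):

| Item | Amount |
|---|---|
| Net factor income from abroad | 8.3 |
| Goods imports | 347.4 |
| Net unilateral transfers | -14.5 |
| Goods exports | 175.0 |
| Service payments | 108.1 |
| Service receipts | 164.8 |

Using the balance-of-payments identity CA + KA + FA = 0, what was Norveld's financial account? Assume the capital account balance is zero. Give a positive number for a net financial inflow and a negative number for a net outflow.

Goods balance = 175.0 - 347.4 = -172.4
Services balance = 164.8 - 108.1 = 56.7
Trade balance (goods + services) = -172.4 + 56.7 = -115.7
Net primary income = 8.3
Net secondary income = -14.5
Current account = -115.7 + 8.3 + (-14.5) = -121.9
Financial account = -(-121.9) = 121.9

121.9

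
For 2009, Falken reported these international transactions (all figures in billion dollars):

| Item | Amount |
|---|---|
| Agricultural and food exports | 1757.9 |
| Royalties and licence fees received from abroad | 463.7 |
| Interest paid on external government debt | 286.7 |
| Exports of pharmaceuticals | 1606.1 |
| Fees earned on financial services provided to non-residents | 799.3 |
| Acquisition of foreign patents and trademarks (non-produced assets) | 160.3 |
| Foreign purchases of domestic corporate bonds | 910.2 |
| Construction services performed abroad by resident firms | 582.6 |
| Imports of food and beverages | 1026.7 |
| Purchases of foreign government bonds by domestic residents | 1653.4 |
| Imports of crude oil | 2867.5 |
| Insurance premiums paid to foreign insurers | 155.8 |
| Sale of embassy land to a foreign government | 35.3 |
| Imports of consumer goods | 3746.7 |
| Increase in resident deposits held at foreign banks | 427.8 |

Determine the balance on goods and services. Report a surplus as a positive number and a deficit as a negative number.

Goods: 1606.1 - 1026.7 - 2867.5 + 1757.9 - 3746.7 = -4276.9
Services: 799.3 - 155.8 + 463.7 + 582.6 = 1689.8
Trade balance = -4276.9 + 1689.8 = -2587.1
(Excluded from the trade balance — primary income: interest paid on external government debt 286.7; capital account: acquisition of foreign patents and trademarks (non-produced assets) 160.3, sale of embassy land to a foreign government 35.3; financial account: foreign purchases of domestic corporate bonds 910.2, purchases of foreign government bonds by domestic residents 1653.4, increase in resident deposits held at foreign banks 427.8.)

-2587.1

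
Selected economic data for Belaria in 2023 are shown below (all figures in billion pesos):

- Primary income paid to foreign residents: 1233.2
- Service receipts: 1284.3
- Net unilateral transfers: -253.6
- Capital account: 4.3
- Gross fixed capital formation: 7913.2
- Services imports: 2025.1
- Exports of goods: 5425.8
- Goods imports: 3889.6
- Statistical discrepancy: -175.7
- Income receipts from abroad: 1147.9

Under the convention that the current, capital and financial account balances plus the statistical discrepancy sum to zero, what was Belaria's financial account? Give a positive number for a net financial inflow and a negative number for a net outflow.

-285.1

Goods balance = 5425.8 - 3889.6 = 1536.2
Services balance = 1284.3 - 2025.1 = -740.8
Trade balance (goods + services) = 1536.2 + (-740.8) = 795.4
Net primary income = 1147.9 - 1233.2 = -85.3
Net secondary income = -253.6
Current account = 795.4 + (-85.3) + (-253.6) = 456.5
Financial account = -(456.5 + 4.3 + (-175.7)) = -285.1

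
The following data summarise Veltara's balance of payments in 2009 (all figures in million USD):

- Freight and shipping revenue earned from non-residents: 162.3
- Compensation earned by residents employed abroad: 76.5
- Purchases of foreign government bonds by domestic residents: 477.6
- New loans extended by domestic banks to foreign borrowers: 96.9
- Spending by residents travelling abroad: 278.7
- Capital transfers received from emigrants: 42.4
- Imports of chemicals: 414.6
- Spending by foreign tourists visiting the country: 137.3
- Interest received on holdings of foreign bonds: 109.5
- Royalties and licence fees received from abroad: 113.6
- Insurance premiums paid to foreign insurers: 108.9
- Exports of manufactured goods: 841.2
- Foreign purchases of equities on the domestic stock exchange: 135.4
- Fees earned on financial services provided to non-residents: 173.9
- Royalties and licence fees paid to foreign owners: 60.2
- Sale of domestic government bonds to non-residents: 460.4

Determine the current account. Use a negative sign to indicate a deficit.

751.9

Goods: -414.6 + 841.2 = 426.6
Services: 173.9 + 137.3 - 108.9 - 278.7 + 113.6 - 60.2 + 162.3 = 139.3
Primary income: 76.5 + 109.5 = 186.0
Current account = 426.6 + 139.3 + 186.0 = 751.9
(Excluded from the current account — financial account: purchases of foreign government bonds by domestic residents 477.6, new loans extended by domestic banks to foreign borrowers 96.9, foreign purchases of equities on the domestic stock exchange 135.4, sale of domestic government bonds to non-residents 460.4; capital account: capital transfers received from emigrants 42.4.)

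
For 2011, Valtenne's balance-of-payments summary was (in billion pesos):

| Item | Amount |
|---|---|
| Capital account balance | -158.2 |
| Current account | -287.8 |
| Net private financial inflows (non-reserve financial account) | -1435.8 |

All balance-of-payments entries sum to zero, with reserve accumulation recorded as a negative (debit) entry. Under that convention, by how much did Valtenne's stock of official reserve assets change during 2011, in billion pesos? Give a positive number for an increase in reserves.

-1881.8

Official reserve transactions balance = -((-287.8) + (-158.2) + (-1435.8)) = 1881.8
An accumulation of reserves is recorded as a debit (negative entry), so the change in the stock of reserves is the negative of that balance.
Change in official reserves = -(1881.8) = -1881.8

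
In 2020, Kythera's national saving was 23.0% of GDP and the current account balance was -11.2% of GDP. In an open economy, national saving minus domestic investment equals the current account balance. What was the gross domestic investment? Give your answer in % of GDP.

I = S - CA = 23.0 - (-11.2) = 34.2

34.2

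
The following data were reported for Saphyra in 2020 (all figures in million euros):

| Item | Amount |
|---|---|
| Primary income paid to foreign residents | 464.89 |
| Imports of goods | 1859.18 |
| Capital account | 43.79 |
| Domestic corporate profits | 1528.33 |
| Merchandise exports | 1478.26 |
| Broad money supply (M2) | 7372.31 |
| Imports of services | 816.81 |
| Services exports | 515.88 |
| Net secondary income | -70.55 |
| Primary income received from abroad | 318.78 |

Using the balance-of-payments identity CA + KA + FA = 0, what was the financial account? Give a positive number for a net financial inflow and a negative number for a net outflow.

Goods balance = 1478.26 - 1859.18 = -380.92
Services balance = 515.88 - 816.81 = -300.93
Trade balance (goods + services) = -380.92 + (-300.93) = -681.85
Net primary income = 318.78 - 464.89 = -146.11
Net secondary income = -70.55
Current account = -681.85 + (-146.11) + (-70.55) = -898.51
Financial account = -(-898.51 + 43.79) = 854.72

854.72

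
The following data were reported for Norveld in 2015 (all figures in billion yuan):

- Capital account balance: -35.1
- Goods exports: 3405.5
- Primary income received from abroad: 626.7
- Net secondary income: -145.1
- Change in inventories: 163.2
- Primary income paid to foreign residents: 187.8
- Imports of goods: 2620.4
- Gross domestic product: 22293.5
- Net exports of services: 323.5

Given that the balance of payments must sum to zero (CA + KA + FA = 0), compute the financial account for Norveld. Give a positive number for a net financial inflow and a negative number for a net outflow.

Goods balance = 3405.5 - 2620.4 = 785.1
Services balance = 323.5
Trade balance (goods + services) = 785.1 + 323.5 = 1108.6
Net primary income = 626.7 - 187.8 = 438.9
Net secondary income = -145.1
Current account = 1108.6 + 438.9 + (-145.1) = 1402.4
Financial account = -(1402.4 + (-35.1)) = -1367.3

-1367.3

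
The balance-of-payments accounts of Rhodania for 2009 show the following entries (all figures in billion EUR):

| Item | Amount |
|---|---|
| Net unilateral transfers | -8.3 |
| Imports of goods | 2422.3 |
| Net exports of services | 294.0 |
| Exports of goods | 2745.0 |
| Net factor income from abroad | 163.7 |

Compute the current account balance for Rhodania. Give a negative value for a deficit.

Goods balance = 2745.0 - 2422.3 = 322.7
Services balance = 294.0
Trade balance (goods + services) = 322.7 + 294.0 = 616.7
Net primary income = 163.7
Net secondary income = -8.3
Current account = 616.7 + 163.7 + (-8.3) = 772.1

772.1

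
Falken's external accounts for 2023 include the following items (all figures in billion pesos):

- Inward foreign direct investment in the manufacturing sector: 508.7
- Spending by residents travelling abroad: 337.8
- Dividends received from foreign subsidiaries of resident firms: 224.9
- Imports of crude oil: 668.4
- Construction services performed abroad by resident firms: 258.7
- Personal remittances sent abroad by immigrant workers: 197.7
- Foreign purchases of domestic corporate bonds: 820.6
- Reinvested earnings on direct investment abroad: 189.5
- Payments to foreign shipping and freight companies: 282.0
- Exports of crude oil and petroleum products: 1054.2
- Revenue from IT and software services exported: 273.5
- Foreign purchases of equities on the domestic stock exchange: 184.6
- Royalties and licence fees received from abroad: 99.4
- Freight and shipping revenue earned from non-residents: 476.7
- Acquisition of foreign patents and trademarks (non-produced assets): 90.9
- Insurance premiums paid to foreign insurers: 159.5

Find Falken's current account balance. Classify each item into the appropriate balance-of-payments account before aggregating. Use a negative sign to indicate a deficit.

Goods: 1054.2 - 668.4 = 385.8
Services: 258.7 + 476.7 - 282.0 + 273.5 - 159.5 + 99.4 - 337.8 = 329.0
Primary income: 189.5 + 224.9 = 414.4
Secondary income: -197.7
Current account = 385.8 + 329.0 + 414.4 + (-197.7) = 931.5
(Excluded from the current account — financial account: inward foreign direct investment in the manufacturing sector 508.7, foreign purchases of domestic corporate bonds 820.6, foreign purchases of equities on the domestic stock exchange 184.6; capital account: acquisition of foreign patents and trademarks (non-produced assets) 90.9.)

931.5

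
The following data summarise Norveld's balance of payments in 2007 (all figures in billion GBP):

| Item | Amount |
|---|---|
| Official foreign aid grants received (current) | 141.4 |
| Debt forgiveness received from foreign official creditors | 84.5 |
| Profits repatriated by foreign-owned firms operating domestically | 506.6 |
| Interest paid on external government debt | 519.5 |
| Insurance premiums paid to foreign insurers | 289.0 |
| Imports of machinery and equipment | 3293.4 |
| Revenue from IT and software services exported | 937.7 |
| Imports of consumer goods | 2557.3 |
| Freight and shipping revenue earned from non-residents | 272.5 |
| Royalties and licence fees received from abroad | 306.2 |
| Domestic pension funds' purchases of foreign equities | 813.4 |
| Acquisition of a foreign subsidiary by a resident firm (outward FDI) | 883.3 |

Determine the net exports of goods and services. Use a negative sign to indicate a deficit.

-4623.3

Goods: -2557.3 - 3293.4 = -5850.7
Services: 937.7 + 272.5 + 306.2 - 289.0 = 1227.4
Trade balance = -5850.7 + 1227.4 = -4623.3
(Excluded from the trade balance — secondary income: official foreign aid grants received (current) 141.4; capital account: debt forgiveness received from foreign official creditors 84.5; primary income: profits repatriated by foreign-owned firms operating domestically 506.6, interest paid on external government debt 519.5; financial account: domestic pension funds' purchases of foreign equities 813.4, acquisition of a foreign subsidiary by a resident firm (outward FDI) 883.3.)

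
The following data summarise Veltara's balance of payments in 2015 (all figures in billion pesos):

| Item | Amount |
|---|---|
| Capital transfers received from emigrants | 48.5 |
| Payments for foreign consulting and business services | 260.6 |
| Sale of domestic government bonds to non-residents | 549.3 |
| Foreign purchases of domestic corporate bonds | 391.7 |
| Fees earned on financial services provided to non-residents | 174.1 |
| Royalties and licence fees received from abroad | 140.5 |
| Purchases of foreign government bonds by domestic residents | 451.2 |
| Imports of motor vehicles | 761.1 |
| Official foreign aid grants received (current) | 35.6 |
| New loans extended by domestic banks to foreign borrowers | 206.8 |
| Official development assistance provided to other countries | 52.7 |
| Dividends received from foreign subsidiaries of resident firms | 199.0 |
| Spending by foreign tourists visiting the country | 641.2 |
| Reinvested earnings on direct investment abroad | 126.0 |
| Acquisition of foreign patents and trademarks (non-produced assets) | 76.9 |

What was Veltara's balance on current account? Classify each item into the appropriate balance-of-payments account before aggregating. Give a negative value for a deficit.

242.0

Goods: -761.1
Services: 641.2 + 174.1 + 140.5 - 260.6 = 695.2
Primary income: 199.0 + 126.0 = 325.0
Secondary income: -52.7 + 35.6 = -17.1
Current account = (-761.1) + 695.2 + 325.0 + (-17.1) = 242.0
(Excluded from the current account — capital account: capital transfers received from emigrants 48.5, acquisition of foreign patents and trademarks (non-produced assets) 76.9; financial account: sale of domestic government bonds to non-residents 549.3, foreign purchases of domestic corporate bonds 391.7, purchases of foreign government bonds by domestic residents 451.2, new loans extended by domestic banks to foreign borrowers 206.8.)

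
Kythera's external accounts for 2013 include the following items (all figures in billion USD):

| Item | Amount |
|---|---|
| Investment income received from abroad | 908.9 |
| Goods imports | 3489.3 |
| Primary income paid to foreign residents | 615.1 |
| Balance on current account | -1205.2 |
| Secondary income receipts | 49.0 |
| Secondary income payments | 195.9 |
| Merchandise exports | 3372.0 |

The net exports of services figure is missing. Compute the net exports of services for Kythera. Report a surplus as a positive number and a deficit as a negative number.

-1234.8

Current account = goods balance + services balance + net primary income + net secondary income
Sum of the known components = 29.6
Net exports of services = CA - (known components) = -1205.2 - 29.6 = -1234.8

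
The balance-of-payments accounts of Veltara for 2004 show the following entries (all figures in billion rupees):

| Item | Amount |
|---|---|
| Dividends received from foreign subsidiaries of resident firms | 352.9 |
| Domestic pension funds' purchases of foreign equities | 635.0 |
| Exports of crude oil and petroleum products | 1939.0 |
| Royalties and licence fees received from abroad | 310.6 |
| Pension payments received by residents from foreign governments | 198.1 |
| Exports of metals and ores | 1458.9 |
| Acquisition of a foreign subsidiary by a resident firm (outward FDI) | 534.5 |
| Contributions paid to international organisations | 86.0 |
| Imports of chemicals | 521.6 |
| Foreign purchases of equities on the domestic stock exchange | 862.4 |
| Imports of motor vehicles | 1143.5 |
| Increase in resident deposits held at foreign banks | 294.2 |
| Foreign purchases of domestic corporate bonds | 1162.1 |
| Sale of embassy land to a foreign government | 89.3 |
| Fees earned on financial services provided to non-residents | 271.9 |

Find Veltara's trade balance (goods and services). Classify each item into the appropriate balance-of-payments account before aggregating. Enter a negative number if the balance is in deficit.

2315.3

Goods: 1939.0 - 1143.5 - 521.6 + 1458.9 = 1732.8
Services: 310.6 + 271.9 = 582.5
Trade balance = 1732.8 + 582.5 = 2315.3
(Excluded from the trade balance — primary income: dividends received from foreign subsidiaries of resident firms 352.9; financial account: domestic pension funds' purchases of foreign equities 635.0, acquisition of a foreign subsidiary by a resident firm (outward FDI) 534.5, foreign purchases of equities on the domestic stock exchange 862.4, increase in resident deposits held at foreign banks 294.2, foreign purchases of domestic corporate bonds 1162.1; secondary income: pension payments received by residents from foreign governments 198.1, contributions paid to international organisations 86.0; capital account: sale of embassy land to a foreign government 89.3.)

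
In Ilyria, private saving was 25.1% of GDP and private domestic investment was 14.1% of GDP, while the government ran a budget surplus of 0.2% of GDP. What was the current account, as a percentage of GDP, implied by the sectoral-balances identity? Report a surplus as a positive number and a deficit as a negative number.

By the sectoral-balances identity, CA = (S_private - I) + (T - G).
Private balance = 25.1 - 14.1 = 11.0
Government balance (T - G) = 0.2
CA = 11.0 + 0.2 = 11.2

11.2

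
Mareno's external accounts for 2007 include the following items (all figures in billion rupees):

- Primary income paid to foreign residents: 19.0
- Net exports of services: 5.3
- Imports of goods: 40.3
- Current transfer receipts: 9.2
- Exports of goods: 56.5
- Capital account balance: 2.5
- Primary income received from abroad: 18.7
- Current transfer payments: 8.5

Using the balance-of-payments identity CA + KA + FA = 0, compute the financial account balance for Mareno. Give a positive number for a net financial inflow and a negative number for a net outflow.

Goods balance = 56.5 - 40.3 = 16.2
Services balance = 5.3
Trade balance (goods + services) = 16.2 + 5.3 = 21.5
Net primary income = 18.7 - 19.0 = -0.3
Net secondary income = 9.2 - 8.5 = 0.7
Current account = 21.5 + (-0.3) + 0.7 = 21.9
Financial account = -(21.9 + 2.5) = -24.4

-24.4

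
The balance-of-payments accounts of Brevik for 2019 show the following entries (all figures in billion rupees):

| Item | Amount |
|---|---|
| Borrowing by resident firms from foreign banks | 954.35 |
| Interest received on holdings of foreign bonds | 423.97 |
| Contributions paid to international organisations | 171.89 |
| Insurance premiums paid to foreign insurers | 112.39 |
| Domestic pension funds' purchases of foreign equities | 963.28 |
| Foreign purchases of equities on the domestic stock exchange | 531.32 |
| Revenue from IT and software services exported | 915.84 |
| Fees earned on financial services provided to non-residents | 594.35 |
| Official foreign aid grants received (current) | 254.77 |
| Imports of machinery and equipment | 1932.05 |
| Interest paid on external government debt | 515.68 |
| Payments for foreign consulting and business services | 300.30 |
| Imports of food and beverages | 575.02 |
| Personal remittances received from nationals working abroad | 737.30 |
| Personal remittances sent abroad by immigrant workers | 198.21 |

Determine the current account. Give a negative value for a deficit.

-879.31

Goods: -1932.05 - 575.02 = -2507.07
Services: 594.35 + 915.84 - 112.39 - 300.30 = 1097.50
Primary income: -515.68 + 423.97 = -91.71
Secondary income: 737.30 + 254.77 - 171.89 - 198.21 = 621.97
Current account = (-2507.07) + 1097.50 + (-91.71) + 621.97 = -879.31
(Excluded from the current account — financial account: borrowing by resident firms from foreign banks 954.35, domestic pension funds' purchases of foreign equities 963.28, foreign purchases of equities on the domestic stock exchange 531.32.)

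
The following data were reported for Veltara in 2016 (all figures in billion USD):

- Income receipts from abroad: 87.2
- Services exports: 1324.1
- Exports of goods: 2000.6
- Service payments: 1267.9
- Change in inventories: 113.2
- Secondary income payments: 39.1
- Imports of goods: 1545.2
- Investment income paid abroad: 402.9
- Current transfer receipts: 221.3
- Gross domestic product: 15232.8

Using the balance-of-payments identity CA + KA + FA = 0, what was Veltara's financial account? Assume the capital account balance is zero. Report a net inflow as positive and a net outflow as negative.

-378.1

Goods balance = 2000.6 - 1545.2 = 455.4
Services balance = 1324.1 - 1267.9 = 56.2
Trade balance (goods + services) = 455.4 + 56.2 = 511.6
Net primary income = 87.2 - 402.9 = -315.7
Net secondary income = 221.3 - 39.1 = 182.2
Current account = 511.6 + (-315.7) + 182.2 = 378.1
Financial account = -(378.1) = -378.1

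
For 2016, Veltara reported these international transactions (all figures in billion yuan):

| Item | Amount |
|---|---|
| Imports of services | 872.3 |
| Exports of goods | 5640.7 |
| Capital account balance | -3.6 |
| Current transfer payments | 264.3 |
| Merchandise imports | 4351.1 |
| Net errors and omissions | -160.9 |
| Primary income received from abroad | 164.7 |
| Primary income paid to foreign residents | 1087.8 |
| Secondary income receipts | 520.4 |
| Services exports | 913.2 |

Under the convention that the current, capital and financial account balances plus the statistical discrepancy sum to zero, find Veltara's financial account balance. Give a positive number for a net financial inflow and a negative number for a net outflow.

-499.0

Goods balance = 5640.7 - 4351.1 = 1289.6
Services balance = 913.2 - 872.3 = 40.9
Trade balance (goods + services) = 1289.6 + 40.9 = 1330.5
Net primary income = 164.7 - 1087.8 = -923.1
Net secondary income = 520.4 - 264.3 = 256.1
Current account = 1330.5 + (-923.1) + 256.1 = 663.5
Financial account = -(663.5 + (-3.6) + (-160.9)) = -499.0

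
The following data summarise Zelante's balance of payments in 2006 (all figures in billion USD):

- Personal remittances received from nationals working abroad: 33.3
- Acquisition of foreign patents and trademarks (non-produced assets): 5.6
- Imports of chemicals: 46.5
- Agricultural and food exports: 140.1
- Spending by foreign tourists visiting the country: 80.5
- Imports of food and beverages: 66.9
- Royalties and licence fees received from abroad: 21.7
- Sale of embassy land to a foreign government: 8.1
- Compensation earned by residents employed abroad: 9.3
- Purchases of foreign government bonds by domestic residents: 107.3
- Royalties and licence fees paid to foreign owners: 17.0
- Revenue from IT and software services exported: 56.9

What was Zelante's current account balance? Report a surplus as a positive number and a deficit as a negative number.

Goods: -66.9 - 46.5 + 140.1 = 26.7
Services: 56.9 - 17.0 + 21.7 + 80.5 = 142.1
Primary income: 9.3
Secondary income: 33.3
Current account = 26.7 + 142.1 + 9.3 + 33.3 = 211.4
(Excluded from the current account — capital account: acquisition of foreign patents and trademarks (non-produced assets) 5.6, sale of embassy land to a foreign government 8.1; financial account: purchases of foreign government bonds by domestic residents 107.3.)

211.4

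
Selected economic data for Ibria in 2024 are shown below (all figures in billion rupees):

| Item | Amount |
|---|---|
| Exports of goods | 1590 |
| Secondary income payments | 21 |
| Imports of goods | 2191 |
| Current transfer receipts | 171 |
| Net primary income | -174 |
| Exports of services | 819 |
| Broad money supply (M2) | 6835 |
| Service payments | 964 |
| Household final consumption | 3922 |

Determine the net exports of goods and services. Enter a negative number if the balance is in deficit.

-746

Goods balance = 1590 - 2191 = -601
Services balance = 819 - 964 = -145
Trade balance (goods + services) = -601 + (-145) = -746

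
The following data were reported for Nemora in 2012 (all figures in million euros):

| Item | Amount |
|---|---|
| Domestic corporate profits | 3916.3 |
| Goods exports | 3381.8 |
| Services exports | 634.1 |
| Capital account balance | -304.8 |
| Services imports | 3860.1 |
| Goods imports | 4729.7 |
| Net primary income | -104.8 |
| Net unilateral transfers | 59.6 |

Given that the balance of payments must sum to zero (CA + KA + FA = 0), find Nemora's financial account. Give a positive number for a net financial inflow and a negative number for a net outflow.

Goods balance = 3381.8 - 4729.7 = -1347.9
Services balance = 634.1 - 3860.1 = -3226.0
Trade balance (goods + services) = -1347.9 + (-3226.0) = -4573.9
Net primary income = -104.8
Net secondary income = 59.6
Current account = -4573.9 + (-104.8) + 59.6 = -4619.1
Financial account = -(-4619.1 + (-304.8)) = 4923.9

4923.9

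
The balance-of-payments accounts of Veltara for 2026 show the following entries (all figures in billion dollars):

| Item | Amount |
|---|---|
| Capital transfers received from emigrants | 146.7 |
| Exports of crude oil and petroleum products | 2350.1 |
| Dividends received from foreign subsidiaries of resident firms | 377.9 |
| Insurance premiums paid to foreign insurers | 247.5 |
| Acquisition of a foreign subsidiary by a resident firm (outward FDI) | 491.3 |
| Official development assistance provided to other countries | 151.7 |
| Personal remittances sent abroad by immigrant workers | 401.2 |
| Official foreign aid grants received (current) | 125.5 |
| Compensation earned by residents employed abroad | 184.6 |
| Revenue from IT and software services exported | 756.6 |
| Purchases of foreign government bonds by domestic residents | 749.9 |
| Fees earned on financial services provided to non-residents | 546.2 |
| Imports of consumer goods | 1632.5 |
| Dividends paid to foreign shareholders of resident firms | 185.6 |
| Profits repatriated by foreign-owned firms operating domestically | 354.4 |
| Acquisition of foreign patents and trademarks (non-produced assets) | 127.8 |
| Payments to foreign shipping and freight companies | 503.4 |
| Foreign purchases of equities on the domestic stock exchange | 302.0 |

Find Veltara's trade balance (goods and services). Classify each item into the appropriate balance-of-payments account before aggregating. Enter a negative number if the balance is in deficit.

Goods: 2350.1 - 1632.5 = 717.6
Services: 546.2 - 247.5 + 756.6 - 503.4 = 551.9
Trade balance = 717.6 + 551.9 = 1269.5
(Excluded from the trade balance — capital account: capital transfers received from emigrants 146.7, acquisition of foreign patents and trademarks (non-produced assets) 127.8; primary income: dividends received from foreign subsidiaries of resident firms 377.9, compensation earned by residents employed abroad 184.6, dividends paid to foreign shareholders of resident firms 185.6, profits repatriated by foreign-owned firms operating domestically 354.4; financial account: acquisition of a foreign subsidiary by a resident firm (outward FDI) 491.3, purchases of foreign government bonds by domestic residents 749.9, foreign purchases of equities on the domestic stock exchange 302.0; secondary income: official development assistance provided to other countries 151.7, personal remittances sent abroad by immigrant workers 401.2, official foreign aid grants received (current) 125.5.)

1269.5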